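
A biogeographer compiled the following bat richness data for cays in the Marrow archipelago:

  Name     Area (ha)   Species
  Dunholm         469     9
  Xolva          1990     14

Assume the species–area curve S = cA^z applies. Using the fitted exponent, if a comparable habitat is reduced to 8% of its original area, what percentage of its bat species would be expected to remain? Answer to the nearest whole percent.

z = ln(14/9) / ln(1990/469) = 0.4418 / 1.4453 = 0.3057
S_new/S_old = (A_new/A_old)^z = 0.08^0.3057 = exp(0.3057 × -2.5257) = 0.462

46%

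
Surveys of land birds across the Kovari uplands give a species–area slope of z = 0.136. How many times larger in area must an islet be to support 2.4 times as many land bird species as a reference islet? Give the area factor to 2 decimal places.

624.70

(A₂/A₁)^0.136 = 2.4, so A₂/A₁ = 2.4^(1/0.136) = 2.4^7.353
ln(A₂/A₁) = ln 2.4 / 0.136 = 0.8755 / 0.136 = 6.4373
A₂/A₁ = e^6.4373 ≈ 624.7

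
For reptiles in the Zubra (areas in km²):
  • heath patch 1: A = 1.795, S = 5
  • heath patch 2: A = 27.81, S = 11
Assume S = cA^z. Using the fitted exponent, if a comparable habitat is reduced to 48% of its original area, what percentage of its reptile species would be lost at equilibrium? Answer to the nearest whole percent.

z = ln(11/5) / ln(27.81/1.795) = 0.7885 / 2.7404 = 0.2877
S_new/S_old = (A_new/A_old)^z = 0.48^0.2877 = exp(0.2877 × -0.7340) = 0.8096
Fraction lost = 1 − 0.8096 = 0.1904

19%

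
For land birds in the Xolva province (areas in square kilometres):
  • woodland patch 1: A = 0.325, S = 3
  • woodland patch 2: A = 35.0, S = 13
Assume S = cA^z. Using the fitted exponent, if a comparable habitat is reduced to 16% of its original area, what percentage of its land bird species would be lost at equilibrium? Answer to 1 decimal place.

z = ln(13/3) / ln(35/0.325) = 1.4663 / 4.6793 = 0.3134
S_new/S_old = (A_new/A_old)^z = 0.16^0.3134 = exp(0.3134 × -1.8326) = 0.5631
Fraction lost = 1 − 0.5631 = 0.4369

43.7%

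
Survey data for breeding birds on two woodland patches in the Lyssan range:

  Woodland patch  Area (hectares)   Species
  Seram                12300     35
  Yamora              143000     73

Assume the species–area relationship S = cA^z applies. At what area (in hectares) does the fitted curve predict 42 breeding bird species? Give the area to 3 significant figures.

22600 hectares

z = ln(73/35) / ln(143000/12300) = 0.7351 / 2.4532 = 0.2996
c = 35 / 12300^0.2996 = 35 / 16.81 = 2.082
A = (42/2.082)^(1/0.2996) ⇒ ln A = ln(20.17)/0.2996 = 10.0258
A = e^10.0258 ≈ 22602 hectares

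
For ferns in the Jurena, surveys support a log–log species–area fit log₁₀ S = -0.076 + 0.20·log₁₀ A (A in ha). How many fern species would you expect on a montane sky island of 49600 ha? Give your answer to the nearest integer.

S = 0.8395 × 49600^0.2
ln S = ln 0.8395 + 0.2 × ln 49600 = -0.1750 + 0.2 × 10.8117 = 1.9874
S = e^1.9874 ≈ 7.296

7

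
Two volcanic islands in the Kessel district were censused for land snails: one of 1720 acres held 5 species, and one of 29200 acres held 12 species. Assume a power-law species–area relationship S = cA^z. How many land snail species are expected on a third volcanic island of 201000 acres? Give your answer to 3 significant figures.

21.8

z = ln(12/5) / ln(29200/1720) = 0.8755 / 2.8318 = 0.3092
c = 5 / 1720^0.3092 = 5 / 10.01 = 0.4997
S₃ = 0.4997 × 201000^0.3092 = 0.4997 × 43.6 ≈ 21.79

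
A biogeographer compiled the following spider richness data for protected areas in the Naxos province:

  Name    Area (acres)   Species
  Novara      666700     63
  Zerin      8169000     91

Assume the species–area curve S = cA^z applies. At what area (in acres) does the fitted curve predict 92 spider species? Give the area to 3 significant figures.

z = ln(91/63) / ln(8169000/666700) = 0.3677 / 2.5058 = 0.1468
c = 63 / 666700^0.1468 = 63 / 7.156 = 8.804
A = (92/8.804)^(1/0.1468) ⇒ ln A = ln(10.45)/0.1468 = 15.9903
A = e^15.9903 ≈ 8800598 acres

8800000 acres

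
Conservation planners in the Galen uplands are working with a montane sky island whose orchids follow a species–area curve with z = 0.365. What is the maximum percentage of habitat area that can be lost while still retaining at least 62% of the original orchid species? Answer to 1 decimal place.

73.0%

Need (A_new/A_old)^0.365 = 0.62, so A_new/A_old = 0.62^(1/0.365) = 0.62^2.74
ln(A_new/A_old) = ln 0.62 / 0.365 = -0.4780 / 0.365 = -1.3097
A_new/A_old = e^-1.3097 ≈ 0.2699
Fraction that can be lost = 1 − 0.2699 = 0.7301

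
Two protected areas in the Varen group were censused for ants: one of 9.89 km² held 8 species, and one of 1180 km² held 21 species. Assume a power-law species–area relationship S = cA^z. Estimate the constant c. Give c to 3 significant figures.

z = ln(S₂/S₁) / ln(A₂/A₁) = ln(21/8) / ln(1180/9.89) = 0.9651 / 4.7817 = 0.2018
c = S₁ / A₁^z = 8 / 9.89^0.2018 = 8 / 1.588 = 5.038

5.04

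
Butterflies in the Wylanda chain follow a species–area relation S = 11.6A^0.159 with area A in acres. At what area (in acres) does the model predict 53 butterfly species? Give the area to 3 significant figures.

14100 acres

53 = 11.6 × A^0.159  ⇒  A^0.159 = 53/11.6 = 4.569
ln A = ln(4.569) / 0.159 = 1.5193 / 0.159 = 9.5553
A = e^9.5553 ≈ 14119 acres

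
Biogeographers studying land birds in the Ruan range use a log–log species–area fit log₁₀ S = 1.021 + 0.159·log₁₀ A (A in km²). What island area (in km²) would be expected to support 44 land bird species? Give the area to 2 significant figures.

44 = 10.5 × A^0.159  ⇒  A^0.159 = 44/10.5 = 4.192
ln A = ln(4.192) / 0.159 = 1.4333 / 0.159 = 9.0142
A = e^9.0142 ≈ 8219 km²

8200 km²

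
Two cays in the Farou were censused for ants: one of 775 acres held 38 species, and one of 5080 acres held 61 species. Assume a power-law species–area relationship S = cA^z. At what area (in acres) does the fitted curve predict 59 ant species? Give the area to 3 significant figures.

4450 acres

z = ln(61/38) / ln(5080/775) = 0.4733 / 1.8802 = 0.2517
c = 38 / 775^0.2517 = 38 / 5.337 = 7.12
A = (59/7.12)^(1/0.2517) ⇒ ln A = ln(8.286)/0.2517 = 8.4006
A = e^8.4006 ≈ 4450 acres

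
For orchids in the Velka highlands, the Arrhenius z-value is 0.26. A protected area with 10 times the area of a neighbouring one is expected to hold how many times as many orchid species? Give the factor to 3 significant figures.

1.82

S₂/S₁ = (A₂/A₁)^z = 10^0.26
ln(S₂/S₁) = 0.26 × ln 10 = 0.26 × 2.3026 = 0.5987
S₂/S₁ = e^0.5987 ≈ 1.82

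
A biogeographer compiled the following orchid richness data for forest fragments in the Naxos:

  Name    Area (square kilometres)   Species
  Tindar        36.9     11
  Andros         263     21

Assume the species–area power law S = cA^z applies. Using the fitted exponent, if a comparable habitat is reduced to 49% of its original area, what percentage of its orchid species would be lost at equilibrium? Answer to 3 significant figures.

20.9%

z = ln(21/11) / ln(263/36.9) = 0.6466 / 1.9639 = 0.3292
S_new/S_old = (A_new/A_old)^z = 0.49^0.3292 = exp(0.3292 × -0.7133) = 0.7907
Fraction lost = 1 − 0.7907 = 0.2093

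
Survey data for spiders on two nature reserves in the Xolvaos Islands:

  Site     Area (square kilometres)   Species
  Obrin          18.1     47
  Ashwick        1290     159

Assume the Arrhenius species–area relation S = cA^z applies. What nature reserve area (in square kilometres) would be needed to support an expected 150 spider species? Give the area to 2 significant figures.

1100 square kilometres

z = ln(159/47) / ln(1290/18.1) = 1.2188 / 4.2665 = 0.2857
c = 47 / 18.1^0.2857 = 47 / 2.287 = 20.55
A = (150/20.55)^(1/0.2857) ⇒ ln A = ln(7.299)/0.2857 = 6.9584
A = e^6.9584 ≈ 1052 square kilometres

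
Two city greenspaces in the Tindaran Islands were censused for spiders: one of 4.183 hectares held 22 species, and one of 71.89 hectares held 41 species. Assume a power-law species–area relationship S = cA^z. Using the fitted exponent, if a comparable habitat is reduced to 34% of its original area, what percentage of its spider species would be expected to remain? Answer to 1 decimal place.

79.0%

z = ln(41/22) / ln(71.89/4.183) = 0.6225 / 2.8441 = 0.2189
S_new/S_old = (A_new/A_old)^z = 0.34^0.2189 = exp(0.2189 × -1.0788) = 0.7897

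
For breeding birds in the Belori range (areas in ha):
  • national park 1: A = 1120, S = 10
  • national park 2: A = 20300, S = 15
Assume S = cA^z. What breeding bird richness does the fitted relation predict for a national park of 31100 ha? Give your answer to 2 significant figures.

16

z = ln(15/10) / ln(20300/1120) = 0.4055 / 2.8973 = 0.1399
c = 10 / 1120^0.1399 = 10 / 2.671 = 3.743
S₃ = 3.743 × 31100^0.1399 = 3.743 × 4.253 ≈ 15.92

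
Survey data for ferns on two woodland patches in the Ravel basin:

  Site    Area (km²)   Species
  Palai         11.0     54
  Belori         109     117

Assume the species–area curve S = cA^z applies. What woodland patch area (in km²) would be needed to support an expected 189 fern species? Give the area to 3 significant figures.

z = ln(117/54) / ln(109/11) = 0.7732 / 2.2935 = 0.3371
c = 54 / 11^0.3371 = 54 / 2.244 = 24.06
A = (189/24.06)^(1/0.3371) ⇒ ln A = ln(7.855)/0.3371 = 6.1139
A = e^6.1139 ≈ 452.1 km²

452 km²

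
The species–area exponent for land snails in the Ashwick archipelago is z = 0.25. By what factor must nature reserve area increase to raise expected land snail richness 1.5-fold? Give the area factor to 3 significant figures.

(A₂/A₁)^0.25 = 1.5, so A₂/A₁ = 1.5^(1/0.25) = 1.5^4
ln(A₂/A₁) = ln 1.5 / 0.25 = 0.4055 / 0.25 = 1.6219
A₂/A₁ = e^1.6219 ≈ 5.062

5.06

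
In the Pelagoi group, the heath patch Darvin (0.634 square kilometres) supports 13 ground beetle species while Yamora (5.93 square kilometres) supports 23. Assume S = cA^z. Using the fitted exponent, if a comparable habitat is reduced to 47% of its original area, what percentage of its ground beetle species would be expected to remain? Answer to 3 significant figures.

z = ln(23/13) / ln(5.93/0.634) = 0.5705 / 2.2357 = 0.2552
S_new/S_old = (A_new/A_old)^z = 0.47^0.2552 = exp(0.2552 × -0.7550) = 0.8247

82.5%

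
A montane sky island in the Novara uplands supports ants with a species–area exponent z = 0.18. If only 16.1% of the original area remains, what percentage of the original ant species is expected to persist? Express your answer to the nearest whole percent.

S_new/S_old = (A_new/A_old)^z = 0.161^0.18
= exp(0.18 × ln 0.161) = exp(0.18 × -1.8264) = exp(-0.3287) ≈ 0.7198

72%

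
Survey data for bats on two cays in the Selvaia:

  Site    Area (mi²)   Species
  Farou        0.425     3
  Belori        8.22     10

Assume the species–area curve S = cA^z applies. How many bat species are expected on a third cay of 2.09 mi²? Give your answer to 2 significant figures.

5.7

z = ln(10/3) / ln(8.22/0.425) = 1.2040 / 2.9622 = 0.4064
c = 3 / 0.425^0.4064 = 3 / 0.7063 = 4.248
S₃ = 4.248 × 2.09^0.4064 = 4.248 × 1.349 ≈ 5.732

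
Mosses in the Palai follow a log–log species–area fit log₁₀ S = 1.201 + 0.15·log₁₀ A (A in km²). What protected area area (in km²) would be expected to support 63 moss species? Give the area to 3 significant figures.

9750 km²

63 = 15.89 × A^0.15  ⇒  A^0.15 = 63/15.89 = 3.966
ln A = ln(3.966) / 0.15 = 1.3777 / 0.15 = 9.1849
A = e^9.1849 ≈ 9748 km²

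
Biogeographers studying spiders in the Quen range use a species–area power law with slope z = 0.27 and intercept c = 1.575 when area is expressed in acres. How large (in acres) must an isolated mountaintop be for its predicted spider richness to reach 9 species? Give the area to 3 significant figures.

9 = 1.575 × A^0.27  ⇒  A^0.27 = 9/1.575 = 5.714
ln A = ln(5.714) / 0.27 = 1.7430 / 0.27 = 6.4554
A = e^6.4554 ≈ 636.2 acres

636 acres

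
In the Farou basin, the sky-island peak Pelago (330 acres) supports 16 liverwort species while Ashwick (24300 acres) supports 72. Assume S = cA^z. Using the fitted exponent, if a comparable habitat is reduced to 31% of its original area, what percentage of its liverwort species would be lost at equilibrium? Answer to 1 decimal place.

33.6%

z = ln(72/16) / ln(24300/330) = 1.5041 / 4.2991 = 0.3499
S_new/S_old = (A_new/A_old)^z = 0.31^0.3499 = exp(0.3499 × -1.1712) = 0.6638
Fraction lost = 1 − 0.6638 = 0.3362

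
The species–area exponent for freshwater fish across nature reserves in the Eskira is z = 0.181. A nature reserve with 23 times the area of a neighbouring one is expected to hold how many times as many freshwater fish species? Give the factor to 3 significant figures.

1.76

S₂/S₁ = (A₂/A₁)^z = 23^0.181
ln(S₂/S₁) = 0.181 × ln 23 = 0.181 × 3.1355 = 0.5675
S₂/S₁ = e^0.5675 ≈ 1.764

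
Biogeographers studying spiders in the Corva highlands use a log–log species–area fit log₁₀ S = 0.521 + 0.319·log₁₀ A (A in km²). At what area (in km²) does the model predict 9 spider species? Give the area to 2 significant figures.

23 km²

9 = 3.319 × A^0.319  ⇒  A^0.319 = 9/3.319 = 2.712
ln A = ln(2.712) / 0.319 = 0.9976 / 0.319 = 3.1272
A = e^3.1272 ≈ 22.81 km²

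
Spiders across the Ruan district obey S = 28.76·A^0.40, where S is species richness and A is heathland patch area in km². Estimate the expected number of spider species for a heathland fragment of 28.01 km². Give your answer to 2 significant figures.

S = 28.76 × 28.01^0.4
ln S = ln 28.76 + 0.4 × ln 28.01 = 3.3590 + 0.4 × 3.3326 = 4.6920
S = e^4.6920 ≈ 109.1

110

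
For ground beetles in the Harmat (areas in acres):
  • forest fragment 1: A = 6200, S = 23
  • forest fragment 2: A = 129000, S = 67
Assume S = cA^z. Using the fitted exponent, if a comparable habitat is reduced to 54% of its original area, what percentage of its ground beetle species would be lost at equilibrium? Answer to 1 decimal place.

19.5%

z = ln(67/23) / ln(129000/6200) = 1.0692 / 3.0353 = 0.3523
S_new/S_old = (A_new/A_old)^z = 0.54^0.3523 = exp(0.3523 × -0.6162) = 0.8049
Fraction lost = 1 − 0.8049 = 0.1951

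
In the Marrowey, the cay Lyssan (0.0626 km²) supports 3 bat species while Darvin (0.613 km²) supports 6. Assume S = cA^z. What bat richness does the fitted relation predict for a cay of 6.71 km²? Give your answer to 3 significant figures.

12.4

z = ln(6/3) / ln(0.613/0.0626) = 0.6931 / 2.2816 = 0.3038
c = 3 / 0.0626^0.3038 = 3 / 0.4309 = 6.962
S₃ = 6.962 × 6.71^0.3038 = 6.962 × 1.783 ≈ 12.41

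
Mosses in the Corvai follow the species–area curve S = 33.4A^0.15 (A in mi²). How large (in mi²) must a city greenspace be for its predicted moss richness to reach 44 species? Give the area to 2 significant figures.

6.3 mi²

44 = 33.4 × A^0.15  ⇒  A^0.15 = 44/33.4 = 1.317
ln A = ln(1.317) / 0.15 = 0.2756 / 0.15 = 1.8376
A = e^1.8376 ≈ 6.281 mi²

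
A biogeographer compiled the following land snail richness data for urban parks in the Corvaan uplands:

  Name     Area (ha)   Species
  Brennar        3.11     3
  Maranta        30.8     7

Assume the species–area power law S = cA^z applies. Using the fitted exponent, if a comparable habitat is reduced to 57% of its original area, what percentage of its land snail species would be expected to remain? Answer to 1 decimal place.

81.2%

z = ln(7/3) / ln(30.8/3.11) = 0.8473 / 2.2929 = 0.3695
S_new/S_old = (A_new/A_old)^z = 0.57^0.3695 = exp(0.3695 × -0.5621) = 0.8124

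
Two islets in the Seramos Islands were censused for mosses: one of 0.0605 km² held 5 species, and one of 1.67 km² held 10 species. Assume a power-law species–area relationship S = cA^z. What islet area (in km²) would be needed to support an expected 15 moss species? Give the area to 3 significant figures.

11.6 km²

z = ln(10/5) / ln(1.67/0.0605) = 0.6931 / 3.3179 = 0.2089
c = 5 / 0.0605^0.2089 = 5 / 0.5565 = 8.984
A = (15/8.984)^(1/0.2089) ⇒ ln A = ln(1.67)/0.2089 = 2.4537
A = e^2.4537 ≈ 11.63 km²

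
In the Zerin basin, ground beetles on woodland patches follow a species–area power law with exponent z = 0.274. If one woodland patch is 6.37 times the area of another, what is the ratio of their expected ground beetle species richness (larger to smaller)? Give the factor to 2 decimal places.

1.66

S₂/S₁ = (A₂/A₁)^z = 6.37^0.274
ln(S₂/S₁) = 0.274 × ln 6.37 = 0.274 × 1.8516 = 0.5073
S₂/S₁ = e^0.5073 ≈ 1.661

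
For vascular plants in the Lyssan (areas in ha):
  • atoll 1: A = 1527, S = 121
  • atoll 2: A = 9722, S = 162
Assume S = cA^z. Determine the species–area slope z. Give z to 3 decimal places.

Taking logs: ln S = ln c + z ln A, so z = (ln S₂ − ln S₁)/(ln A₂ − ln A₁).
z = ln(162/121) / ln(9722/1527) = ln(1.339) / ln(6.367) = 0.2918 / 1.8511 = 0.1576

0.158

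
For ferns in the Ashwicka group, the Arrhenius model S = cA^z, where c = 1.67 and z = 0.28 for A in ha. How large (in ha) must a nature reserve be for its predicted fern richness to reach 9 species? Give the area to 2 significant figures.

9 = 1.67 × A^0.28  ⇒  A^0.28 = 9/1.67 = 5.389
ln A = ln(5.389) / 0.28 = 1.6844 / 0.28 = 6.0157
A = e^6.0157 ≈ 409.8 ha

410 ha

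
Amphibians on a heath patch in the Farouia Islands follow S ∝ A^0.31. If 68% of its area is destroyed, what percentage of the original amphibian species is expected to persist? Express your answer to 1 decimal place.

70.2%

S_new/S_old = (A_new/A_old)^z = 0.32^0.31
= exp(0.31 × ln 0.32) = exp(0.31 × -1.1394) = exp(-0.3532) ≈ 0.7024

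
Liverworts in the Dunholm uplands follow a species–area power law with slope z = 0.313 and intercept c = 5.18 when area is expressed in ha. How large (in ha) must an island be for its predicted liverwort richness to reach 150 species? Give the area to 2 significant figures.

47000 ha

150 = 5.18 × A^0.313  ⇒  A^0.313 = 150/5.18 = 28.96
ln A = ln(28.96) / 0.313 = 3.3658 / 0.313 = 10.7535
A = e^10.7535 ≈ 46791 ha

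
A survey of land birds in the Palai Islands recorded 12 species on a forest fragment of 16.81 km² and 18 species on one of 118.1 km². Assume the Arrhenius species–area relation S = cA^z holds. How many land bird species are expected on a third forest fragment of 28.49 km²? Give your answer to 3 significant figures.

13.4

z = ln(18/12) / ln(118.1/16.81) = 0.4055 / 1.9496 = 0.2080
c = 12 / 16.81^0.2080 = 12 / 1.798 = 6.673
S₃ = 6.673 × 28.49^0.2080 = 6.673 × 2.007 ≈ 13.39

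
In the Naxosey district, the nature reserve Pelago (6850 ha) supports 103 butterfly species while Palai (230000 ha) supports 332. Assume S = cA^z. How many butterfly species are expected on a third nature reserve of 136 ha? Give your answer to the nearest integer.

z = ln(332/103) / ln(230000/6850) = 1.1704 / 3.5138 = 0.3331
c = 103 / 6850^0.3331 = 103 / 18.95 = 5.435
S₃ = 5.435 × 136^0.3331 = 5.435 × 5.136 ≈ 27.92

28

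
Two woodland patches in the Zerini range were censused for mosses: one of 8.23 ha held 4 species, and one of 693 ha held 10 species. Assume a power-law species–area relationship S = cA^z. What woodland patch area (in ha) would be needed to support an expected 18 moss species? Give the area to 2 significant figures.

12000 ha

z = ln(10/4) / ln(693/8.23) = 0.9163 / 4.4332 = 0.2067
c = 4 / 8.23^0.2067 = 4 / 1.546 = 2.587
A = (18/2.587)^(1/0.2067) ⇒ ln A = ln(6.957)/0.2067 = 9.3849
A = e^9.3849 ≈ 11907 ha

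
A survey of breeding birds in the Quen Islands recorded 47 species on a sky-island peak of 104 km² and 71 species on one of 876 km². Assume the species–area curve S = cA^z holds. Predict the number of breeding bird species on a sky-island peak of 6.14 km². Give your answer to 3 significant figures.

z = ln(71/47) / ln(876/104) = 0.4125 / 2.1310 = 0.1936
c = 47 / 104^0.1936 = 47 / 2.457 = 19.13
S₃ = 19.13 × 6.14^0.1936 = 19.13 × 1.421 ≈ 27.18

27.2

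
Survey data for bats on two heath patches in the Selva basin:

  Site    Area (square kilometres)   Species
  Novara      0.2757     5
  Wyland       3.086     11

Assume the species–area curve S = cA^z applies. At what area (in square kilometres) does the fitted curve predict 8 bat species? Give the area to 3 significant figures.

1.16 square kilometres

z = ln(11/5) / ln(3.086/0.2757) = 0.7885 / 2.4153 = 0.3264
c = 5 / 0.2757^0.3264 = 5 / 0.6567 = 7.614
A = (8/7.614)^(1/0.3264) ⇒ ln A = ln(1.051)/0.3264 = 0.1513
A = e^0.1513 ≈ 1.163 square kilometres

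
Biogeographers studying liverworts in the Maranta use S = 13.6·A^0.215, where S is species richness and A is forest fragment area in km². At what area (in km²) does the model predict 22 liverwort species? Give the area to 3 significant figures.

22 = 13.6 × A^0.215  ⇒  A^0.215 = 22/13.6 = 1.618
ln A = ln(1.618) / 0.215 = 0.4810 / 0.215 = 2.2371
A = e^2.2371 ≈ 9.366 km²

9.37 km²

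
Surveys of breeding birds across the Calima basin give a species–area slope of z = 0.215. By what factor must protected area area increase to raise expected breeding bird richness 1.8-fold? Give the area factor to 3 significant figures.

15.4

(A₂/A₁)^0.215 = 1.8, so A₂/A₁ = 1.8^(1/0.215) = 1.8^4.651
ln(A₂/A₁) = ln 1.8 / 0.215 = 0.5878 / 0.215 = 2.7339
A₂/A₁ = e^2.7339 ≈ 15.39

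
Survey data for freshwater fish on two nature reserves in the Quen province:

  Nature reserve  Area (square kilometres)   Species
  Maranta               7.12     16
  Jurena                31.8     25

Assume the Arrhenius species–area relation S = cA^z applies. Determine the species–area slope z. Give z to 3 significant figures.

Taking logs: ln S = ln c + z ln A, so z = (ln S₂ − ln S₁)/(ln A₂ − ln A₁).
z = ln(25/16) / ln(31.8/7.12) = ln(1.562) / ln(4.466) = 0.4463 / 1.4966 = 0.2982

0.298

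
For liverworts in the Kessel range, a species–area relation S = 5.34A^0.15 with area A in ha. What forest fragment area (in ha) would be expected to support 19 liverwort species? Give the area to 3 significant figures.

19 = 5.34 × A^0.15  ⇒  A^0.15 = 19/5.34 = 3.558
ln A = ln(3.558) / 0.15 = 1.2692 / 0.15 = 8.4614
A = e^8.4614 ≈ 4729 ha

4730 ha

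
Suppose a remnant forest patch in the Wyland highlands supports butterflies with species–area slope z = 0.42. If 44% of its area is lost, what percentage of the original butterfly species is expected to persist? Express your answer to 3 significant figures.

78.4%

S_new/S_old = (A_new/A_old)^z = 0.56^0.42
= exp(0.42 × ln 0.56) = exp(0.42 × -0.5798) = exp(-0.2435) ≈ 0.7839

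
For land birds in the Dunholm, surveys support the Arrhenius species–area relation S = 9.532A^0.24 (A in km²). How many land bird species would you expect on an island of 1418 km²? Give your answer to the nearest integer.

54 species

S = 9.532 × 1418^0.24 = 9.532 × 5.707 ≈ 54.4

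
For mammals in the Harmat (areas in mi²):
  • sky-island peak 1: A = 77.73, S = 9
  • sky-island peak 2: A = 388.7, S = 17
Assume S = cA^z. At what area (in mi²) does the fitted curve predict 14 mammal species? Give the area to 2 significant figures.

240 mi²

z = ln(17/9) / ln(388.7/77.73) = 0.6360 / 1.6096 = 0.3951
c = 9 / 77.73^0.3951 = 9 / 5.585 = 1.611
A = (14/1.611)^(1/0.3951) ⇒ ln A = ln(8.688)/0.3951 = 5.4714
A = e^5.4714 ≈ 237.8 mi²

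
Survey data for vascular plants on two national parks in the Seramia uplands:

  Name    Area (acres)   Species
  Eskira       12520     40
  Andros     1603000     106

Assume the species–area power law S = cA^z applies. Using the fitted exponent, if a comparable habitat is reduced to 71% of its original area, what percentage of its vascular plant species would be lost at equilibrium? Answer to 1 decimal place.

z = ln(106/40) / ln(1603000/12520) = 0.9746 / 4.8523 = 0.2008
S_new/S_old = (A_new/A_old)^z = 0.71^0.2008 = exp(0.2008 × -0.3425) = 0.9335
Fraction lost = 1 − 0.9335 = 0.06647

6.6%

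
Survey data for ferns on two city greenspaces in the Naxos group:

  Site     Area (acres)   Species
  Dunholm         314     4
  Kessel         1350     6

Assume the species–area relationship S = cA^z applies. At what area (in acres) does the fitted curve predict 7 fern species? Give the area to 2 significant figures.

z = ln(6/4) / ln(1350/314) = 0.4055 / 1.4585 = 0.2780
c = 4 / 314^0.2780 = 4 / 4.945 = 0.8089
A = (7/0.8089)^(1/0.2780) ⇒ ln A = ln(8.654)/0.2780 = 7.7623
A = e^7.7623 ≈ 2350 acres

2400 acres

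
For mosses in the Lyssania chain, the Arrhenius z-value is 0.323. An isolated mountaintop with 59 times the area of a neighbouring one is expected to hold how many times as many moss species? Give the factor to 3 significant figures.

3.73

S₂/S₁ = (A₂/A₁)^z = 59^0.323
ln(S₂/S₁) = 0.323 × ln 59 = 0.323 × 4.0775 = 1.3170
S₂/S₁ = e^1.3170 ≈ 3.732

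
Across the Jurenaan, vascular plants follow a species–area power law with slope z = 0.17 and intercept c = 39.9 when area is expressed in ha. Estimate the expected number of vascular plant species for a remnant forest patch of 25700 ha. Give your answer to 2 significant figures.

S = 39.9 × 25700^0.17 = 39.9 × 5.619 ≈ 224.2

220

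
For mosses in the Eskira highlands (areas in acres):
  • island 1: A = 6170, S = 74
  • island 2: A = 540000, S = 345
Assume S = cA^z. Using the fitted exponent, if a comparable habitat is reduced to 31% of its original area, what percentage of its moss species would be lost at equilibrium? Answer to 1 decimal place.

33.2%

z = ln(345/74) / ln(540000/6170) = 1.5395 / 4.4719 = 0.3443
S_new/S_old = (A_new/A_old)^z = 0.31^0.3443 = exp(0.3443 × -1.1712) = 0.6682
Fraction lost = 1 − 0.6682 = 0.3318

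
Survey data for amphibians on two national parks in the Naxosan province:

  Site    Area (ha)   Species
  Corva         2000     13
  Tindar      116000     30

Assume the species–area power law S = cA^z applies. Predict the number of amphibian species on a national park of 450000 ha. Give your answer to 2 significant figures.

z = ln(30/13) / ln(116000/2000) = 0.8362 / 4.0604 = 0.2059
c = 13 / 2000^0.2059 = 13 / 4.785 = 2.717
S₃ = 2.717 × 450000^0.2059 = 2.717 × 14.6 ≈ 39.66

40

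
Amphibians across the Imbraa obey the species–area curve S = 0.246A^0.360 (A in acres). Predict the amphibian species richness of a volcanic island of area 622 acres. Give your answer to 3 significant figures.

2.49

S = 0.246 × 622^0.36
ln S = ln 0.246 + 0.36 × ln 622 = -1.4024 + 0.36 × 6.4329 = 0.9134
S = e^0.9134 ≈ 2.493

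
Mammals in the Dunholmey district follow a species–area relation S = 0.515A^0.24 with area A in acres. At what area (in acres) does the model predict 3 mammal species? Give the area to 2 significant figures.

3 = 0.515 × A^0.24  ⇒  A^0.24 = 3/0.515 = 5.825
ln A = ln(5.825) / 0.24 = 1.7622 / 0.24 = 7.3425
A = e^7.3425 ≈ 1545 acres

1500 acres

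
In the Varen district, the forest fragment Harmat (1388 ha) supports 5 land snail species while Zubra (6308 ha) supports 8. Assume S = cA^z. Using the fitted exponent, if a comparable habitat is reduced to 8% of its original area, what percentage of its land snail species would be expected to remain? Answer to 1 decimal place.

z = ln(8/5) / ln(6308/1388) = 0.4700 / 1.5140 = 0.3104
S_new/S_old = (A_new/A_old)^z = 0.08^0.3104 = exp(0.3104 × -2.5257) = 0.4565

45.7%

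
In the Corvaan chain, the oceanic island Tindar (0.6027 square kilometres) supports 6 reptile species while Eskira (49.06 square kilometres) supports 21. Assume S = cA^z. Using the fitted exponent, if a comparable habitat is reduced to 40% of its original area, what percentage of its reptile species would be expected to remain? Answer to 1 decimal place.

77.0%

z = ln(21/6) / ln(49.06/0.6027) = 1.2528 / 4.3994 = 0.2848
S_new/S_old = (A_new/A_old)^z = 0.4^0.2848 = exp(0.2848 × -0.9163) = 0.7703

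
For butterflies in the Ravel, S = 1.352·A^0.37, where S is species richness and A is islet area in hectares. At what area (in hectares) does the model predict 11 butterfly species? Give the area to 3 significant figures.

289 hectares

11 = 1.352 × A^0.37  ⇒  A^0.37 = 11/1.352 = 8.136
ln A = ln(8.136) / 0.37 = 2.0963 / 0.37 = 5.6657
A = e^5.6657 ≈ 288.8 hectares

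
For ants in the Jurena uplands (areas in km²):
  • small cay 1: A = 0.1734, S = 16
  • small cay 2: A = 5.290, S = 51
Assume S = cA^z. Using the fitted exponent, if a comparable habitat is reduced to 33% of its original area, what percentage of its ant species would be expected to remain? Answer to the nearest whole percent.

z = ln(51/16) / ln(5.29/0.1734) = 1.1592 / 3.4180 = 0.3392
S_new/S_old = (A_new/A_old)^z = 0.33^0.3392 = exp(0.3392 × -1.1087) = 0.6866

69%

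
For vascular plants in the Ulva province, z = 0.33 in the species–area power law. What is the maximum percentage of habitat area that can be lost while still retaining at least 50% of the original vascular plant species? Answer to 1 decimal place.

Need (A_new/A_old)^0.33 = 0.5, so A_new/A_old = 0.5^(1/0.33) = 0.5^3.03
ln(A_new/A_old) = ln 0.5 / 0.33 = -0.6931 / 0.33 = -2.1004
A_new/A_old = e^-2.1004 ≈ 0.1224
Fraction that can be lost = 1 − 0.1224 = 0.8776

87.8%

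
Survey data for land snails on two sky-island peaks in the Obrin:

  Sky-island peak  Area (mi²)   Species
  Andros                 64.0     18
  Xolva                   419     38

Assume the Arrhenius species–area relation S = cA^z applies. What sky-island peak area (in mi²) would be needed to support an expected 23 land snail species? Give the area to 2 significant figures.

120 mi²

z = ln(38/18) / ln(419/64) = 0.7472 / 1.8790 = 0.3977
c = 18 / 64^0.3977 = 18 / 5.227 = 3.444
A = (23/3.444)^(1/0.3977) ⇒ ln A = ln(6.679)/0.3977 = 4.7753
A = e^4.7753 ≈ 118.5 mi²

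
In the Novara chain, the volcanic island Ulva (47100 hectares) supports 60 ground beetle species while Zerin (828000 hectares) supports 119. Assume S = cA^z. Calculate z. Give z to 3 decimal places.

0.239

Taking logs: ln S = ln c + z ln A, so z = (ln S₂ − ln S₁)/(ln A₂ − ln A₁).
z = ln(119/60) / ln(828000/47100) = ln(1.983) / ln(17.58) = 0.6848 / 2.8667 = 0.2389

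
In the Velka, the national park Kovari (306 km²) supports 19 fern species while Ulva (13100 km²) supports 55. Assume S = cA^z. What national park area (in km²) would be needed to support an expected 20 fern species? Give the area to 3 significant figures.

z = ln(55/19) / ln(13100/306) = 1.0629 / 3.7568 = 0.2829
c = 19 / 306^0.2829 = 19 / 5.05 = 3.763
A = (20/3.763)^(1/0.2829) ⇒ ln A = ln(5.316)/0.2829 = 5.9049
A = e^5.9049 ≈ 366.8 km²

367 km²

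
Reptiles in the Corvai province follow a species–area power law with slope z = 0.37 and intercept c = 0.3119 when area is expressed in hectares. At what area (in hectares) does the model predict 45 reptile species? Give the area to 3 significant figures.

45 = 0.3119 × A^0.37  ⇒  A^0.37 = 45/0.3119 = 144.3
ln A = ln(144.3) / 0.37 = 4.9717 / 0.37 = 13.4371
A = e^13.4371 ≈ 684964 hectares

685000 hectares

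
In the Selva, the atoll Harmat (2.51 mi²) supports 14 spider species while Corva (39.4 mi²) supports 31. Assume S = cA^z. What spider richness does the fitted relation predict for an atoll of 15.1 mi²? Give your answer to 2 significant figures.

z = ln(31/14) / ln(39.4/2.51) = 0.7949 / 2.7535 = 0.2887
c = 14 / 2.51^0.2887 = 14 / 1.304 = 10.73
S₃ = 10.73 × 15.1^0.2887 = 10.73 × 2.19 ≈ 23.5

24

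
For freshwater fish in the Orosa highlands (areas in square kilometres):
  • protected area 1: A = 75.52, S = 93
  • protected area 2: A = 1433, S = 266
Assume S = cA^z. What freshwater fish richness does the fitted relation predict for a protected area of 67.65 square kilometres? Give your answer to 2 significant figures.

z = ln(266/93) / ln(1433/75.52) = 1.0509 / 2.9431 = 0.3571
c = 93 / 75.52^0.3571 = 93 / 4.684 = 19.86
S₃ = 19.86 × 67.65^0.3571 = 19.86 × 4.503 ≈ 89.42

89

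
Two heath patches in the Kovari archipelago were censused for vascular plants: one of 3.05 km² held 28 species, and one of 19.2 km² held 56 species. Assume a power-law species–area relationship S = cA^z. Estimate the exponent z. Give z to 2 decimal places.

0.38

Taking logs: ln S = ln c + z ln A, so z = (ln S₂ − ln S₁)/(ln A₂ − ln A₁).
z = ln(56/28) / ln(19.2/3.05) = ln(2) / ln(6.295) = 0.6931 / 1.8398 = 0.3768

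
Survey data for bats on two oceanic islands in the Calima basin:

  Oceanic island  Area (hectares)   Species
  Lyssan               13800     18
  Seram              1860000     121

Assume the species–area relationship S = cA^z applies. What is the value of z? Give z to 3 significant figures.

Taking logs: ln S = ln c + z ln A, so z = (ln S₂ − ln S₁)/(ln A₂ − ln A₁).
z = ln(121/18) / ln(1860000/13800) = ln(6.722) / ln(134.8) = 1.9054 / 4.9037 = 0.3886

0.389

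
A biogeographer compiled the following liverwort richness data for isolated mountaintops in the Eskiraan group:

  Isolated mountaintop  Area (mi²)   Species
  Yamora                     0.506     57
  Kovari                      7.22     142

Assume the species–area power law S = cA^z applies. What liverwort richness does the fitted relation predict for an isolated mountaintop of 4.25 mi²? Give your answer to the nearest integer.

118

z = ln(142/57) / ln(7.22/0.506) = 0.9128 / 2.6581 = 0.3434
c = 57 / 0.506^0.3434 = 57 / 0.7914 = 72.02
S₃ = 72.02 × 4.25^0.3434 = 72.02 × 1.644 ≈ 118.4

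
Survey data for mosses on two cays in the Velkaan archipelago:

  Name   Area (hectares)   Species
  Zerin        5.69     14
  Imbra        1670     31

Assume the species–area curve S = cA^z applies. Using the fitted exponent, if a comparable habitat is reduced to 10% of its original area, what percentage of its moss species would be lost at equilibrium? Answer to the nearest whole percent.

z = ln(31/14) / ln(1670/5.69) = 0.7949 / 5.6819 = 0.1399
S_new/S_old = (A_new/A_old)^z = 0.1^0.1399 = exp(0.1399 × -2.3026) = 0.7246
Fraction lost = 1 − 0.7246 = 0.2754

28%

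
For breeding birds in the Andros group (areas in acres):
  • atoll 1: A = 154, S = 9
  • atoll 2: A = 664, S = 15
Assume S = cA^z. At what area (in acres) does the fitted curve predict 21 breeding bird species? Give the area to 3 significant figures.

1740 acres

z = ln(15/9) / ln(664/154) = 0.5108 / 1.4613 = 0.3496
c = 9 / 154^0.3496 = 9 / 5.817 = 1.547
A = (21/1.547)^(1/0.3496) ⇒ ln A = ln(13.57)/0.3496 = 7.4608
A = e^7.4608 ≈ 1739 acres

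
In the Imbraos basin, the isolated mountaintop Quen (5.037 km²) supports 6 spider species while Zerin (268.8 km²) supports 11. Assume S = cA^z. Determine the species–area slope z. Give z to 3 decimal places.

0.152

Taking logs: ln S = ln c + z ln A, so z = (ln S₂ − ln S₁)/(ln A₂ − ln A₁).
z = ln(11/6) / ln(268.8/5.037) = ln(1.833) / ln(53.37) = 0.6061 / 3.9772 = 0.1524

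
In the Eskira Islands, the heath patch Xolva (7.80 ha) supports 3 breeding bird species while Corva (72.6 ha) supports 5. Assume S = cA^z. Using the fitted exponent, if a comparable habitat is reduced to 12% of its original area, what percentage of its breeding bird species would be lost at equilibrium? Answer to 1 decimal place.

z = ln(5/3) / ln(72.6/7.8) = 0.5108 / 2.2308 = 0.2290
S_new/S_old = (A_new/A_old)^z = 0.12^0.2290 = exp(0.2290 × -2.1203) = 0.6154
Fraction lost = 1 − 0.6154 = 0.3846

38.5%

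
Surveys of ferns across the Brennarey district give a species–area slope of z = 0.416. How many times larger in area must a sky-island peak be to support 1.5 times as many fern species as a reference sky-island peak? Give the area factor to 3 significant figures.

(A₂/A₁)^0.416 = 1.5, so A₂/A₁ = 1.5^(1/0.416) = 1.5^2.404
ln(A₂/A₁) = ln 1.5 / 0.416 = 0.4055 / 0.416 = 0.9747
A₂/A₁ = e^0.9747 ≈ 2.65

2.65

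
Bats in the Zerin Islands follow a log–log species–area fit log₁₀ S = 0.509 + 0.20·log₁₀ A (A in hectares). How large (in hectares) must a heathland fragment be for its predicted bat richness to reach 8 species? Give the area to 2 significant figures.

8 = 3.228 × A^0.2  ⇒  A^0.2 = 8/3.228 = 2.478
ln A = ln(2.478) / 0.2 = 0.9074 / 0.2 = 4.5371
A = e^4.5371 ≈ 93.42 hectares

93 hectares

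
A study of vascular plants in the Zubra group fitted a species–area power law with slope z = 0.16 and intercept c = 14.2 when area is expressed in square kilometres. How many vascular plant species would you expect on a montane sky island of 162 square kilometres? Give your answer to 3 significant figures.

S = 14.2 × 162^0.16
ln S = ln 14.2 + 0.16 × ln 162 = 2.6532 + 0.16 × 5.0876 = 3.4673
S = e^3.4673 ≈ 32.05

32.0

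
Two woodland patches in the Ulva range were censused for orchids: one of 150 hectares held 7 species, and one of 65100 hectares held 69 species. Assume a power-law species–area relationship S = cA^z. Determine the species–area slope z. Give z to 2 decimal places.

Taking logs: ln S = ln c + z ln A, so z = (ln S₂ − ln S₁)/(ln A₂ − ln A₁).
z = ln(69/7) / ln(65100/150) = ln(9.857) / ln(434) = 2.2882 / 6.0730 = 0.3768

0.38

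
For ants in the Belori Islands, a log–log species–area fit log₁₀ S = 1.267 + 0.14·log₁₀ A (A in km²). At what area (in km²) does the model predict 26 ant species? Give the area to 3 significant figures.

26 = 18.49 × A^0.14  ⇒  A^0.14 = 26/18.49 = 1.406
ln A = ln(1.406) / 0.14 = 0.3407 / 0.14 = 2.4337
A = e^2.4337 ≈ 11.4 km²

11.4 km²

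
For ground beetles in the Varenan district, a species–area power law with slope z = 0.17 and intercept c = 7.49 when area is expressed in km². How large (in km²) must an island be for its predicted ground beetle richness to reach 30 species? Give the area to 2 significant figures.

30 = 7.49 × A^0.17  ⇒  A^0.17 = 30/7.49 = 4.005
ln A = ln(4.005) / 0.17 = 1.3876 / 0.17 = 8.1625
A = e^8.1625 ≈ 3507 km²

3500 km²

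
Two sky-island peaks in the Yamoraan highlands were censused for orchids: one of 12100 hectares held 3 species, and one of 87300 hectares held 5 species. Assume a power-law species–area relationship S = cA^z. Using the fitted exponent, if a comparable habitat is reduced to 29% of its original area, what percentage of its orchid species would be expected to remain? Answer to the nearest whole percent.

z = ln(5/3) / ln(87300/12100) = 0.5108 / 1.9761 = 0.2585
S_new/S_old = (A_new/A_old)^z = 0.29^0.2585 = exp(0.2585 × -1.2379) = 0.7262

73%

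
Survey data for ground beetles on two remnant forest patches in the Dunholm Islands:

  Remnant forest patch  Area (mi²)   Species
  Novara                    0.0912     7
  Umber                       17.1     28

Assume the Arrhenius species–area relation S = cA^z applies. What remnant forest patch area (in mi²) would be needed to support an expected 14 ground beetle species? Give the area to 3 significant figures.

z = ln(28/7) / ln(17.1/0.0912) = 1.3863 / 5.2338 = 0.2649
c = 7 / 0.0912^0.2649 = 7 / 0.5303 = 13.2
A = (14/13.2)^(1/0.2649) ⇒ ln A = ln(1.061)/0.2649 = 0.2222
A = e^0.2222 ≈ 1.249 mi²

1.25 mi²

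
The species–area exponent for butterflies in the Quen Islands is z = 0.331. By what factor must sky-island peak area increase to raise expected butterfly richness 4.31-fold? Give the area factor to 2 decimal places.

82.58

(A₂/A₁)^0.331 = 4.31, so A₂/A₁ = 4.31^(1/0.331) = 4.31^3.021
ln(A₂/A₁) = ln 4.31 / 0.331 = 1.4609 / 0.331 = 4.4137
A₂/A₁ = e^4.4137 ≈ 82.58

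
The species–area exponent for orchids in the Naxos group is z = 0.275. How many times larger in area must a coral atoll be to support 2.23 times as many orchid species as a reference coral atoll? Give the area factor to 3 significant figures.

18.5

(A₂/A₁)^0.275 = 2.23, so A₂/A₁ = 2.23^(1/0.275) = 2.23^3.636
ln(A₂/A₁) = ln 2.23 / 0.275 = 0.8020 / 0.275 = 2.9164
A₂/A₁ = e^2.9164 ≈ 18.47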